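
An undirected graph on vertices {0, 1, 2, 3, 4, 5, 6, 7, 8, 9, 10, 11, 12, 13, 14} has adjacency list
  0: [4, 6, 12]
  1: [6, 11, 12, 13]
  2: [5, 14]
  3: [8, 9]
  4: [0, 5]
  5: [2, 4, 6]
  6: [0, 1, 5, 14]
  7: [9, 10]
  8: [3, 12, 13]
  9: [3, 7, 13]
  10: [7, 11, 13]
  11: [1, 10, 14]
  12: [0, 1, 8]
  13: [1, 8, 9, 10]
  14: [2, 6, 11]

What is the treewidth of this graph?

A width-3 tree decomposition is:
Bags: B1 = {2, 4, 5, 14}  B2 = {4, 5, 6, 14}  B3 = {0, 4, 6, 14}  B4 = {0, 6, 11, 14}  B5 = {0, 1, 6, 11}  B6 = {0, 1, 11, 12}  B7 = {1, 10, 11, 12}  B8 = {1, 10, 12, 13}  B9 = {8, 10, 12, 13}  B10 = {7, 8, 10, 13}  B11 = {7, 8, 9, 13}  B12 = {3, 7, 8, 9}
Tree: B1–B2, B2–B3, B3–B4, B4–B5, B5–B6, B6–B7, B7–B8, B8–B9, B9–B10, B10–B11, B11–B12
Every bag has size at most 4, so the width is 4 − 1 = 3 and tw(G) ≤ 3. For the lower bound: the 4 vertex sets {2,4,5}, {14}, {6}, {0,1,11,12} are disjoint, each induces a connected subgraph, and every pair is joined by at least one edge of G. Contracting each set to a single vertex therefore yields K_{4} as a minor, and since treewidth is minor-monotone, tw(G) ≥ tw(K_{4}) = 3. Therefore the treewidth is 3.

3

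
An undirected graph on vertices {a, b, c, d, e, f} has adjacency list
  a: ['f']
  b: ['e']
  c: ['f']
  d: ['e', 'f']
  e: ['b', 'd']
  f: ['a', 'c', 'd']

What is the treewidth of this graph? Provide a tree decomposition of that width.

Every bag has size at most 2, so the width is 2 − 1 = 1 and tw(G) ≤ 1. G has an edge, so its treewidth is at least 1. Hence tw(G) = 1 exactly.

Treewidth 1.
One such decomposition:
Bags: B1 = {c, f}  B2 = {d, f}  B3 = {d, e}  B4 = {a, f}  B5 = {b, e}
Tree: B1–B2, B2–B3, B1–B4, B3–B5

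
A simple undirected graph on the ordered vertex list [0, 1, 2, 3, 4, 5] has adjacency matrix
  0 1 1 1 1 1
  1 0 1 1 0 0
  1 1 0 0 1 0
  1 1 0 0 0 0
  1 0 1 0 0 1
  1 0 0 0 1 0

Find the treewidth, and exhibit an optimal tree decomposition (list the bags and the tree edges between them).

Treewidth 2.
One such decomposition:
Bags: B1 = {0, 1, 2}  B2 = {0, 2, 4}  B3 = {0, 1, 3}  B4 = {0, 4, 5}
Tree: B1–B2, B1–B3, B2–B4

The largest bag has 3 vertices, giving width 2; this decomposition certifies tw(G) ≤ 2. Conversely, {0, 1, 2} is a clique of size 3, and the vertices of any clique must share a bag in every tree decomposition; so some bag has ≥ 3 vertices and tw(G) ≥ 2. The upper and lower bounds meet at 2, so that is the treewidth.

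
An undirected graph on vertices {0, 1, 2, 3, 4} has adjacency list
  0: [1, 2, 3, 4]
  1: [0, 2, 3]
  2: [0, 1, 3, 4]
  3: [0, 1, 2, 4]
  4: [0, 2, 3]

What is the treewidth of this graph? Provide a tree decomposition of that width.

Every bag has size at most 4, so the width is 4 − 1 = 3 and tw(G) ≤ 3. On the other hand G contains the 4-clique {0, 1, 2, 3}. A clique must lie in a single bag of any decomposition, so no decomposition can have width below 3. The upper and lower bounds meet at 3, so that is the treewidth.

Treewidth 3.
One optimal decomposition is:
Bags: B1 = {0, 1, 2, 3}  B2 = {0, 2, 3, 4}
Tree: B1–B2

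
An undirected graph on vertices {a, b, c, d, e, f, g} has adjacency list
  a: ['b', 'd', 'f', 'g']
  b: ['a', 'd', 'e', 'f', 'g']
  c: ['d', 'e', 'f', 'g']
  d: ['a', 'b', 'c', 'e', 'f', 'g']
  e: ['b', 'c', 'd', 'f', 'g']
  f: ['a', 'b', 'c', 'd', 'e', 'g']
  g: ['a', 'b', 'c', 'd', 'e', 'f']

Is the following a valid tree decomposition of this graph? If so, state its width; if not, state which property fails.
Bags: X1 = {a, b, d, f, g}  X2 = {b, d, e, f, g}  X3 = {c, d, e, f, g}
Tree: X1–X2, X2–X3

Checking the three conditions: (i) the bags cover all of {a, b, c, d, e, f, g}; (ii) for each edge, some bag contains both endpoints; (iii) the bags containing any fixed vertex form a subtree. All hold, so the decomposition is valid with width 5 − 1 = 4.

Yes; width 4.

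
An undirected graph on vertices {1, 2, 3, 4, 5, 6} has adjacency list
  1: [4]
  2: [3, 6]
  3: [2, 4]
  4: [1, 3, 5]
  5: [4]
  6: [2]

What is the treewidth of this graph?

A width-1 tree decomposition is:
Bags: B1 = {2, 3}  B2 = {3, 4}  B3 = {1, 4}  B4 = {2, 6}  B5 = {4, 5}
Tree: B1–B2, B2–B3, B1–B4, B2–B5
Each bag holds 2 vertices, so the decomposition has width 1, which upper-bounds the treewidth. Since G has at least one edge (e.g. 2–3), it is not an edgeless graph, so tw(G) ≥ 1. Therefore the treewidth is 1.

1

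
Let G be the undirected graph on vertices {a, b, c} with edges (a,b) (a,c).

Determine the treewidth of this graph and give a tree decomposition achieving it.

Each bag holds 2 vertices, so the decomposition has width 1, which upper-bounds the treewidth. G has an edge, so its treewidth is at least 1. Therefore the treewidth is 1.

Treewidth 1.
One optimal decomposition is:
Bags: B1 = {a, b}  B2 = {a, c}
Tree: B1–B2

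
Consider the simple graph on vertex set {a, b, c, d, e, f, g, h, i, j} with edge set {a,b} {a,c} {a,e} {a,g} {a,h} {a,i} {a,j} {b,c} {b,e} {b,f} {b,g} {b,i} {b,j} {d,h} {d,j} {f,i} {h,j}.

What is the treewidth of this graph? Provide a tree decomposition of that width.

Treewidth 2.
Bags: B1 = {a, b, j}  B2 = {a, h, j}  B3 = {a, b, c}  B4 = {d, h, j}  B5 = {a, b, g}  B6 = {a, b, e}  B7 = {a, b, i}  B8 = {b, f, i}
Tree: B1–B2, B1–B3, B2–B4, B1–B5, B3–B6, B3–B7, B7–B8

Each bag holds 3 vertices, so the decomposition has width 2, which upper-bounds the treewidth. On the other hand G contains the 3-clique {d, h, j}. A clique must lie in a single bag of any decomposition, so no decomposition can have width below 2. Therefore the treewidth is 2.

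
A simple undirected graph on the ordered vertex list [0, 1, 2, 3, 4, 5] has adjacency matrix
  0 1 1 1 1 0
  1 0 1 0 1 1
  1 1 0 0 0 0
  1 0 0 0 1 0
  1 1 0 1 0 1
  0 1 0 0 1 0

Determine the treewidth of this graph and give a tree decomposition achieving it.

Every bag has size at most 3, so the width is 3 − 1 = 2 and tw(G) ≤ 2. On the other hand G contains the 3-clique {0, 1, 2}. A clique must lie in a single bag of any decomposition, so no decomposition can have width below 2. Combining the bounds, tw(G) = 2.

Treewidth 2.
Bags: B1 = {0, 3, 4}  B2 = {0, 1, 4}  B3 = {1, 4, 5}  B4 = {0, 1, 2}
Tree: B1–B2, B2–B3, B2–B4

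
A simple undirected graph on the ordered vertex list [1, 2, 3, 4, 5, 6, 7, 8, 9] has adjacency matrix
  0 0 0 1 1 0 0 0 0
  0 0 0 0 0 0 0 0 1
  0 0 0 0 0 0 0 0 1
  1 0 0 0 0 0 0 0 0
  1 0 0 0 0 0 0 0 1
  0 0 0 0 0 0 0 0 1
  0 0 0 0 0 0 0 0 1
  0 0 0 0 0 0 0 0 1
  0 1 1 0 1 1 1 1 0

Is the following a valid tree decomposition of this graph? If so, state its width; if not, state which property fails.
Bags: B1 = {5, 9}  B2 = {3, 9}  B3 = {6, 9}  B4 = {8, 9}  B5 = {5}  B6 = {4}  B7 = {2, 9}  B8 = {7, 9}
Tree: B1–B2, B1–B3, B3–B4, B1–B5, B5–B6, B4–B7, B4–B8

A tree decomposition must satisfy three properties: every vertex lies in some bag; for every edge, both endpoints lie together in some bag; and for every vertex, the bags containing it form a connected subtree. Here vertex 1 appears in no bag, so the decomposition is invalid.

No — vertex 1 appears in no bag.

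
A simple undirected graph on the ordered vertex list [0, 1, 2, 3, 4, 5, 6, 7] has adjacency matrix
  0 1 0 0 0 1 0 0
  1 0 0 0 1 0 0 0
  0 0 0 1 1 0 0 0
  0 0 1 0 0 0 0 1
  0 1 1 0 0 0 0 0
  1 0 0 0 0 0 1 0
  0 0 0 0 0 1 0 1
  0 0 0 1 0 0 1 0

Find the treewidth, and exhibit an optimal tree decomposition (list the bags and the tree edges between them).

Treewidth 2.
Bags: B1 = {1, 2, 4}  B2 = {0, 1, 2}  B3 = {0, 2, 5}  B4 = {2, 5, 6}  B5 = {2, 6, 7}  B6 = {2, 3, 7}
Tree: B1–B2, B2–B3, B3–B4, B4–B5, B5–B6

Each bag holds 3 vertices, so the decomposition has width 2, which upper-bounds the treewidth. For the lower bound, G contains the cycle 2–4–1–0–5–6–7–3–2, so G is not a forest; only forests have treewidth ≤ 1, hence tw(G) ≥ 2. Therefore the treewidth is 2.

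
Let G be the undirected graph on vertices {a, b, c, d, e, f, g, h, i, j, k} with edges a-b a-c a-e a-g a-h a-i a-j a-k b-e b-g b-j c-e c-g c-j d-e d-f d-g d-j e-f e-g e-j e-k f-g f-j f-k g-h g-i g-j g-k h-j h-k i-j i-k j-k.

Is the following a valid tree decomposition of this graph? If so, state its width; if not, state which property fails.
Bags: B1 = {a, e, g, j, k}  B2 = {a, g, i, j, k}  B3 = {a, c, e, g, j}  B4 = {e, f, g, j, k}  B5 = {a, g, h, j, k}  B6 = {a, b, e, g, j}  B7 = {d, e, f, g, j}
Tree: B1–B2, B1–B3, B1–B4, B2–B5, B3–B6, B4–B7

Every vertex of G appears in some bag (union = {a, b, c, d, e, f, g, h, i, j, k}); every edge is covered by a bag; and for each vertex v the set of bags containing v is connected in the bag tree. The decomposition is therefore valid. The largest bag has 5 vertices, so the width is 4.

Yes; width 4.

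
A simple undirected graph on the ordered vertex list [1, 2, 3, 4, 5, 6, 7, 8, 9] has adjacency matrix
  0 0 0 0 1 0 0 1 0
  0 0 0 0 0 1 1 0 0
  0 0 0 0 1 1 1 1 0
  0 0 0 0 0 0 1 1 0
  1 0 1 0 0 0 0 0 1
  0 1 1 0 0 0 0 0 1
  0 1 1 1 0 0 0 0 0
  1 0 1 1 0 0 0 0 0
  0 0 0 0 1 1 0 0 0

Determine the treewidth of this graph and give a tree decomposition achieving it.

Treewidth 3.
Bags: B1 = {2, 5, 6, 9}  B2 = {2, 3, 5, 6}  B3 = {2, 3, 5, 7}  B4 = {1, 3, 5, 7}  B5 = {1, 3, 7, 8}  B6 = {1, 4, 7, 8}
Tree: B1–B2, B2–B3, B3–B4, B4–B5, B5–B6

Every bag has size at most 4, so the width is 4 − 1 = 3 and tw(G) ≤ 3. For the lower bound: the 4 vertex sets {2,6,9}, {5}, {3}, {1,4,7,8} are disjoint, each induces a connected subgraph, and every pair is joined by at least one edge of G. Contracting each set to a single vertex therefore yields K_{4} as a minor, and since treewidth is minor-monotone, tw(G) ≥ tw(K_{4}) = 3. Hence tw(G) = 3 exactly.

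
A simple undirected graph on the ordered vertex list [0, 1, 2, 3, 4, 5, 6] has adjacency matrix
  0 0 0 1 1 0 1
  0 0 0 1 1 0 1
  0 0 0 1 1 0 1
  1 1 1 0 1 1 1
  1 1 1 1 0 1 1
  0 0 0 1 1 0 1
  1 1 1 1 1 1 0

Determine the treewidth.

A width-3 tree decomposition is:
Bags: B1 = {1, 3, 4, 6}  B2 = {3, 4, 5, 6}  B3 = {2, 3, 4, 6}  B4 = {0, 3, 4, 6}
Tree: B1–B2, B1–B3, B3–B4
Each bag holds 4 vertices, so the decomposition has width 3, which upper-bounds the treewidth. Conversely, {0, 3, 4, 6} is a clique of size 4, and the vertices of any clique must share a bag in every tree decomposition; so some bag has ≥ 4 vertices and tw(G) ≥ 3. Hence tw(G) = 3 exactly.

3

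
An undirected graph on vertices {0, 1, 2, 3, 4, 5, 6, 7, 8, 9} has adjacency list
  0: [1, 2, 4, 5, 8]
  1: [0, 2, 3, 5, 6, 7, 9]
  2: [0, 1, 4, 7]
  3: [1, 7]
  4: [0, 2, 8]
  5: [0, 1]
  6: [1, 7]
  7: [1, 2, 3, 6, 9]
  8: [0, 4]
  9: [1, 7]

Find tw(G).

A width-2 tree decomposition is:
Bags: B1 = {0, 2, 4}  B2 = {0, 1, 2}  B3 = {0, 4, 8}  B4 = {1, 2, 7}  B5 = {0, 1, 5}  B6 = {1, 7, 9}  B7 = {1, 3, 7}  B8 = {1, 6, 7}
Tree: B1–B2, B1–B3, B2–B4, B2–B5, B4–B6, B6–B7, B7–B8
Each bag holds 3 vertices, so the decomposition has width 2, which upper-bounds the treewidth. On the other hand G contains the 3-clique {0, 4, 8}. A clique must lie in a single bag of any decomposition, so no decomposition can have width below 2. Combining the bounds, tw(G) = 2.

2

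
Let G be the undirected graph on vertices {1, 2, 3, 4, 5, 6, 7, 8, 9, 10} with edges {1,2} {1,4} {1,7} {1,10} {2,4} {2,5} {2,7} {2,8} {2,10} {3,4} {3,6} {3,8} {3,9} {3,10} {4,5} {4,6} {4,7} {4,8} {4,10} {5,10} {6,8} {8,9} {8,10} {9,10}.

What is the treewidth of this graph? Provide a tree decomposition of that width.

Treewidth 3.
One optimal decomposition is:
Bags: B1 = {2, 4, 8, 10}  B2 = {3, 4, 8, 10}  B3 = {1, 2, 4, 10}  B4 = {3, 4, 6, 8}  B5 = {2, 4, 5, 10}  B6 = {3, 8, 9, 10}  B7 = {1, 2, 4, 7}
Tree: B1–B2, B1–B3, B2–B4, B1–B5, B2–B6, B3–B7

Every bag has size at most 4, so the width is 4 − 1 = 3 and tw(G) ≤ 3. On the other hand G contains the 4-clique {3, 8, 9, 10}. A clique must lie in a single bag of any decomposition, so no decomposition can have width below 3. The upper and lower bounds meet at 3, so that is the treewidth.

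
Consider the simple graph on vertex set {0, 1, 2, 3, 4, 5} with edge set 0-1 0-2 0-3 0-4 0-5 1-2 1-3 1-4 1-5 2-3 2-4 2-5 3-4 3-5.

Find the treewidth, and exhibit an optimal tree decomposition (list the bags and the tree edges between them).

Every bag has size at most 5, so the width is 5 − 1 = 4 and tw(G) ≤ 4. On the other hand G contains the 5-clique {0, 1, 2, 3, 4}. A clique must lie in a single bag of any decomposition, so no decomposition can have width below 4. Hence tw(G) = 4 exactly.

Treewidth 4.
Bags: B1 = {0, 1, 2, 3, 4}  B2 = {0, 1, 2, 3, 5}
Tree: B1–B2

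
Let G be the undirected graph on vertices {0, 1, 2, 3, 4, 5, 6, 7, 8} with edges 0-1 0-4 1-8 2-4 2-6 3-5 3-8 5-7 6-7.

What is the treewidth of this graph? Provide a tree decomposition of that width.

Treewidth 2.
Bags: B1 = {3, 5, 7}  B2 = {3, 6, 7}  B3 = {2, 3, 6}  B4 = {2, 3, 4}  B5 = {0, 3, 4}  B6 = {0, 1, 3}  B7 = {1, 3, 8}
Tree: B1–B2, B2–B3, B3–B4, B4–B5, B5–B6, B6–B7

Each bag holds 3 vertices, so the decomposition has width 2, which upper-bounds the treewidth. For the lower bound, G contains the cycle 3–5–7–6–2–4–0–1–8–3, so G is not a forest; only forests have treewidth ≤ 1, hence tw(G) ≥ 2. Combining the bounds, tw(G) = 2.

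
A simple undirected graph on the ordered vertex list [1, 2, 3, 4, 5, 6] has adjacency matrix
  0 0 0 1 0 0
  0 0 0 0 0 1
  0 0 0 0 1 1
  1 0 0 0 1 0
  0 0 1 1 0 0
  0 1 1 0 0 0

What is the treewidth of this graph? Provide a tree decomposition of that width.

Treewidth 1.
One such decomposition:
Bags: B1 = {1, 4}  B2 = {4, 5}  B3 = {3, 5}  B4 = {3, 6}  B5 = {2, 6}
Tree: B1–B2, B2–B3, B3–B4, B4–B5

Every bag has size at most 2, so the width is 2 − 1 = 1 and tw(G) ≤ 1. Since G has at least one edge (e.g. 1–4), it is not an edgeless graph, so tw(G) ≥ 1. The upper and lower bounds meet at 1, so that is the treewidth.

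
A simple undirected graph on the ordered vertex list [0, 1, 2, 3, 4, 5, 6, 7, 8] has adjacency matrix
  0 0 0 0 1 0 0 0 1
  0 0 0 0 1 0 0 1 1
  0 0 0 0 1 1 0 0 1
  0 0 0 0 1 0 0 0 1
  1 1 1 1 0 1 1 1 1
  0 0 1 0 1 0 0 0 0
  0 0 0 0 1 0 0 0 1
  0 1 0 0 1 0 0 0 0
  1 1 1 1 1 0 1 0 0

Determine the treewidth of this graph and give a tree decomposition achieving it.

Treewidth 2.
One optimal decomposition is:
Bags: B1 = {3, 4, 8}  B2 = {1, 4, 8}  B3 = {0, 4, 8}  B4 = {2, 4, 8}  B5 = {1, 4, 7}  B6 = {4, 6, 8}  B7 = {2, 4, 5}
Tree: B1–B2, B2–B3, B3–B4, B2–B5, B3–B6, B4–B7

Each bag holds 3 vertices, so the decomposition has width 2, which upper-bounds the treewidth. On the other hand G contains the 3-clique {0, 4, 8}. A clique must lie in a single bag of any decomposition, so no decomposition can have width below 2. Combining the bounds, tw(G) = 2.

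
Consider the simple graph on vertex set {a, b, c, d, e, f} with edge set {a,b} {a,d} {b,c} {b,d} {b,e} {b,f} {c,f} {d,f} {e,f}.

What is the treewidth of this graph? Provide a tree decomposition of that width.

Treewidth 2.
One such decomposition:
Bags: B1 = {a, b, d}  B2 = {b, d, f}  B3 = {b, c, f}  B4 = {b, e, f}
Tree: B1–B2, B2–B3, B3–B4

The largest bag has 3 vertices, giving width 2; this decomposition certifies tw(G) ≤ 2. For the lower bound, the 3 vertices {a, b, d} are pairwise adjacent, and any tree decomposition puts a clique entirely inside one bag — forcing width ≥ 2. Therefore the treewidth is 2.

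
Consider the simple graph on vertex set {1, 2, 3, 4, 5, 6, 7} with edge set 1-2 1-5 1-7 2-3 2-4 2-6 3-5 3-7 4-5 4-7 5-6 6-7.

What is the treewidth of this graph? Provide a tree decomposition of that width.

The largest bag has 4 vertices, giving width 3; this decomposition certifies tw(G) ≤ 3. For the lower bound: the 4 vertex sets {2,6}, {4,5}, {7}, {3} are disjoint, each induces a connected subgraph, and every pair is joined by at least one edge of G. Contracting each set to a single vertex therefore yields K_{4} as a minor, and since treewidth is minor-monotone, tw(G) ≥ tw(K_{4}) = 3. The upper and lower bounds meet at 3, so that is the treewidth.

Treewidth 3.
One such decomposition:
Bags: B1 = {2, 5, 6, 7}  B2 = {2, 4, 5, 7}  B3 = {2, 3, 5, 7}  B4 = {1, 2, 5, 7}
Tree: B1–B2, B2–B3, B3–B4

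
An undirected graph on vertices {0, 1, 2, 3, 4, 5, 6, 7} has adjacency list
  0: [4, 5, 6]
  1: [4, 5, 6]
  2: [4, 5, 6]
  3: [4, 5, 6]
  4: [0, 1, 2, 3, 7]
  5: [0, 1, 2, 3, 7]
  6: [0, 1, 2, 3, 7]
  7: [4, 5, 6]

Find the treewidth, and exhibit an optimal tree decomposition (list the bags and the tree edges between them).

Every bag has size at most 4, so the width is 4 − 1 = 3 and tw(G) ≤ 3. For the lower bound: the 4 vertex sets {1,4}, {5,7}, {6}, {0} are disjoint, each induces a connected subgraph, and every pair is joined by at least one edge of G. Contracting each set to a single vertex therefore yields K_{4} as a minor, and since treewidth is minor-monotone, tw(G) ≥ tw(K_{4}) = 3. The upper and lower bounds meet at 3, so that is the treewidth.

Treewidth 3.
Bags: B1 = {1, 4, 5, 6}  B2 = {4, 5, 6, 7}  B3 = {0, 4, 5, 6}  B4 = {2, 4, 5, 6}  B5 = {3, 4, 5, 6}
Tree: B1–B2, B2–B3, B3–B4, B4–B5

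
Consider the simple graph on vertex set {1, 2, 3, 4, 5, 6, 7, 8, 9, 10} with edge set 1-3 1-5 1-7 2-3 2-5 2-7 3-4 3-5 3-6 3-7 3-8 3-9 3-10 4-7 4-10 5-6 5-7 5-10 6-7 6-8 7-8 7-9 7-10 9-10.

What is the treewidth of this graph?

3

A width-3 tree decomposition is:
Bags: B1 = {3, 4, 7, 10}  B2 = {3, 5, 7, 10}  B3 = {3, 5, 6, 7}  B4 = {3, 7, 9, 10}  B5 = {3, 6, 7, 8}  B6 = {1, 3, 5, 7}  B7 = {2, 3, 5, 7}
Tree: B1–B2, B2–B3, B2–B4, B3–B5, B2–B6, B3–B7
Each bag holds 4 vertices, so the decomposition has width 3, which upper-bounds the treewidth. For the lower bound, the 4 vertices {3, 6, 7, 8} are pairwise adjacent, and any tree decomposition puts a clique entirely inside one bag — forcing width ≥ 3. Therefore the treewidth is 3.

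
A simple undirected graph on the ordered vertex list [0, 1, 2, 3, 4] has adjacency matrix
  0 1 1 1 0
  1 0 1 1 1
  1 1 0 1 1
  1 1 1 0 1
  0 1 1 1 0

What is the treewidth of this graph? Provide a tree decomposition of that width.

Treewidth 3.
Bags: B1 = {0, 1, 2, 3}  B2 = {1, 2, 3, 4}
Tree: B1–B2

Every bag has size at most 4, so the width is 4 − 1 = 3 and tw(G) ≤ 3. Conversely, {0, 1, 2, 3} is a clique of size 4, and the vertices of any clique must share a bag in every tree decomposition; so some bag has ≥ 4 vertices and tw(G) ≥ 3. Therefore the treewidth is 3.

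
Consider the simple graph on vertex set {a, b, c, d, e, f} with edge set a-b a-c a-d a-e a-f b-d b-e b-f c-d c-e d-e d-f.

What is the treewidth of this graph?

A width-3 tree decomposition is:
Bags: B1 = {a, b, d, f}  B2 = {a, b, d, e}  B3 = {a, c, d, e}
Tree: B1–B2, B2–B3
Every bag has size at most 4, so the width is 4 − 1 = 3 and tw(G) ≤ 3. On the other hand G contains the 4-clique {a, c, d, e}. A clique must lie in a single bag of any decomposition, so no decomposition can have width below 3. The upper and lower bounds meet at 3, so that is the treewidth.

3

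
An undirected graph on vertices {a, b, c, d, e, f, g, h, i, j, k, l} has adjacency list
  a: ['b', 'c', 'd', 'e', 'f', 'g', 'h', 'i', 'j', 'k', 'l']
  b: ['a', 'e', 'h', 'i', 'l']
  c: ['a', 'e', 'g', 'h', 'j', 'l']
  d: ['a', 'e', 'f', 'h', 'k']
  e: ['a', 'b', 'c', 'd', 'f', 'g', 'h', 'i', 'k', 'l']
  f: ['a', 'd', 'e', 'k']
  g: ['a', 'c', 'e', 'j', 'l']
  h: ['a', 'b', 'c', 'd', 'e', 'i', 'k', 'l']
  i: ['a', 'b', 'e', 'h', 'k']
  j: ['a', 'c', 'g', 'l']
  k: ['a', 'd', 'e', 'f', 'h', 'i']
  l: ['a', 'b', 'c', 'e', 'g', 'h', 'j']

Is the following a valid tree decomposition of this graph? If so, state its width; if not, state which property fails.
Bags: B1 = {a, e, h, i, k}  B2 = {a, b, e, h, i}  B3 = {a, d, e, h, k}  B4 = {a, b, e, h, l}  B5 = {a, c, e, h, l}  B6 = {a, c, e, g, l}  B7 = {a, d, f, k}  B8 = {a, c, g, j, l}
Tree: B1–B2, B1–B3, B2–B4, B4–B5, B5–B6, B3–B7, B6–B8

A tree decomposition must satisfy three properties: every vertex lies in some bag; for every edge, both endpoints lie together in some bag; and for every vertex, the bags containing it form a connected subtree. Here edge (e,f) lies in no bag, so the decomposition is invalid.

No — edge (e,f) lies in no bag.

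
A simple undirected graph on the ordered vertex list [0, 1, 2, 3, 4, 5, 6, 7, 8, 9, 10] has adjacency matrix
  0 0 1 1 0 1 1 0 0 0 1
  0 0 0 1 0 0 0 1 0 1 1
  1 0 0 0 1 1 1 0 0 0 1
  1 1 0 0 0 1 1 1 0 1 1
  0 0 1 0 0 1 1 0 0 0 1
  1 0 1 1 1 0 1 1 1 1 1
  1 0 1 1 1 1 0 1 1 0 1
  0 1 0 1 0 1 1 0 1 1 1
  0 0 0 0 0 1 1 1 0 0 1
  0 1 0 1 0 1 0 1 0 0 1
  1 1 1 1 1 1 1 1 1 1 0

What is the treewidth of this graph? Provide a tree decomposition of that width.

Treewidth 4.
Bags: B1 = {3, 5, 7, 9, 10}  B2 = {3, 5, 6, 7, 10}  B3 = {5, 6, 7, 8, 10}  B4 = {0, 3, 5, 6, 10}  B5 = {1, 3, 7, 9, 10}  B6 = {0, 2, 5, 6, 10}  B7 = {2, 4, 5, 6, 10}
Tree: B1–B2, B2–B3, B2–B4, B1–B5, B4–B6, B6–B7

Each bag holds 5 vertices, so the decomposition has width 4, which upper-bounds the treewidth. Conversely, {1, 3, 7, 9, 10} is a clique of size 5, and the vertices of any clique must share a bag in every tree decomposition; so some bag has ≥ 5 vertices and tw(G) ≥ 4. Therefore the treewidth is 4.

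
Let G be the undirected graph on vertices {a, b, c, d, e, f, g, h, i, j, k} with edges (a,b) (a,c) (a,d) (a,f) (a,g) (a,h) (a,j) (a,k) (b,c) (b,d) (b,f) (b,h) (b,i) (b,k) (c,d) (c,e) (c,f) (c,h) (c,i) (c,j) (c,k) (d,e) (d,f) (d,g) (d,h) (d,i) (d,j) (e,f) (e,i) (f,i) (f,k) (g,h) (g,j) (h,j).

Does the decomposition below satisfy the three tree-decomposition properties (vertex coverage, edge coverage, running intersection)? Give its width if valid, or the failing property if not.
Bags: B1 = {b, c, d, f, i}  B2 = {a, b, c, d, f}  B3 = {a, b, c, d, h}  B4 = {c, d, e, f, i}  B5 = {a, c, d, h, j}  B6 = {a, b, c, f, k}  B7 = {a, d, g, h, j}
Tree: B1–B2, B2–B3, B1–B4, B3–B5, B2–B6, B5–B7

Yes; width 4.

Checking the three conditions: (i) the bags cover all of {a, b, c, d, e, f, g, h, i, j, k}; (ii) for each edge, some bag contains both endpoints; (iii) the bags containing any fixed vertex form a subtree. All hold, so the decomposition is valid with width 5 − 1 = 4.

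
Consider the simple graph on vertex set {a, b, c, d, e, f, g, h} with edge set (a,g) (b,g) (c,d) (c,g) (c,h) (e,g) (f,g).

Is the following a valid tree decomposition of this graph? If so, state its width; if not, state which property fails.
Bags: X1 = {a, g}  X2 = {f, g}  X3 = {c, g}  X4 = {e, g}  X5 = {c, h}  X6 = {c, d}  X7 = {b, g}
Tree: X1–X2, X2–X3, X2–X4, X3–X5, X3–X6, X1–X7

Checking the three conditions: (i) the bags cover all of {a, b, c, d, e, f, g, h}; (ii) for each edge, some bag contains both endpoints; (iii) the bags containing any fixed vertex form a subtree. All hold, so the decomposition is valid with width 2 − 1 = 1.

Yes; width 1.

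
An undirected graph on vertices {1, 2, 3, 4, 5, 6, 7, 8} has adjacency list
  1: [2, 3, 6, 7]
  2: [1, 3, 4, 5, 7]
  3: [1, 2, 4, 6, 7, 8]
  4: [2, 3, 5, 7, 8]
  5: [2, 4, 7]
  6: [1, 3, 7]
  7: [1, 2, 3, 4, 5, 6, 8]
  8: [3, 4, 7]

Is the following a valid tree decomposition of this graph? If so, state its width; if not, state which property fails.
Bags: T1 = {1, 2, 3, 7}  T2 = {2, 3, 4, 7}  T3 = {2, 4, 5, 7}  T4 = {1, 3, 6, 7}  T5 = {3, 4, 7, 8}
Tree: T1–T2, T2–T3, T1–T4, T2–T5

Yes; width 3.

Checking the three conditions: (i) the bags cover all of {1, 2, 3, 4, 5, 6, 7, 8}; (ii) for each edge, some bag contains both endpoints; (iii) the bags containing any fixed vertex form a subtree. All hold, so the decomposition is valid with width 4 − 1 = 3.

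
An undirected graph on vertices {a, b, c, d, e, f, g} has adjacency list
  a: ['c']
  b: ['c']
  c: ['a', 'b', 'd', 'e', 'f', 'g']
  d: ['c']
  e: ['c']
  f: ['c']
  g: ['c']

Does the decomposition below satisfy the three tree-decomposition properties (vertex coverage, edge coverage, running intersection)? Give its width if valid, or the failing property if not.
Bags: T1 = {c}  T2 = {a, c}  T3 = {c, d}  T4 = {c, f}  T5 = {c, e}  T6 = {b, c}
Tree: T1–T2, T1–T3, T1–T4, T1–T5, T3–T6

A tree decomposition must satisfy three properties: every vertex lies in some bag; for every edge, both endpoints lie together in some bag; and for every vertex, the bags containing it form a connected subtree. Here vertex g appears in no bag, so the decomposition is invalid.

No — vertex g appears in no bag.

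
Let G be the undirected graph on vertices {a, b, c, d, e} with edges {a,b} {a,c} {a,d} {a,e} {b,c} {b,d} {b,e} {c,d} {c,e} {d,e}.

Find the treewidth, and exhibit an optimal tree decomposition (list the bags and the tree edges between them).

A single bag containing all 5 vertices is trivially a valid decomposition of width 4. On the other hand G contains the 5-clique {a, b, c, d, e}. A clique must lie in a single bag of any decomposition, so no decomposition can have width below 4. The upper and lower bounds meet at 4, so that is the treewidth.

Treewidth 4.
One such decomposition:
Bags: B1 = {a, b, c, d, e}
Tree: (single bag)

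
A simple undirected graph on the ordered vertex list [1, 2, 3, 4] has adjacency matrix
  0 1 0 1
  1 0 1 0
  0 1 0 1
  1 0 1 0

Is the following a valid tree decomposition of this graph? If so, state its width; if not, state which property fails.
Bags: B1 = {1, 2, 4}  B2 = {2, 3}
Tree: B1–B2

No — edge (4,3) lies in no bag.

A tree decomposition must satisfy three properties: every vertex lies in some bag; for every edge, both endpoints lie together in some bag; and for every vertex, the bags containing it form a connected subtree. Here edge (4,3) lies in no bag, so the decomposition is invalid.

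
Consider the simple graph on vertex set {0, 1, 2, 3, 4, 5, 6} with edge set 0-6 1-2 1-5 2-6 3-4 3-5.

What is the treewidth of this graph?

A width-1 tree decomposition is:
Bags: B1 = {0, 6}  B2 = {2, 6}  B3 = {1, 2}  B4 = {1, 5}  B5 = {3, 5}  B6 = {3, 4}
Tree: B1–B2, B2–B3, B3–B4, B4–B5, B5–B6
Each bag holds 2 vertices, so the decomposition has width 1, which upper-bounds the treewidth. Any graph with an edge has treewidth ≥ 1, and G has the edge 0–6. Hence tw(G) = 1 exactly.

1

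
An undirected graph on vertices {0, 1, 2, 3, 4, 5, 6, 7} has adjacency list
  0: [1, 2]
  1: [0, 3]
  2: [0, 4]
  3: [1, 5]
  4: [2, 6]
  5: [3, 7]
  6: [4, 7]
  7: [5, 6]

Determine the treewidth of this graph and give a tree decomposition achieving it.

The largest bag has 3 vertices, giving width 2; this decomposition certifies tw(G) ≤ 2. The edges 5–3–1–0–2–4–6–7–5 form a cycle, so G is not a tree and its treewidth is at least 2. Hence tw(G) = 2 exactly.

Treewidth 2.
Bags: B1 = {1, 3, 5}  B2 = {0, 1, 5}  B3 = {0, 2, 5}  B4 = {2, 4, 5}  B5 = {4, 5, 6}  B6 = {5, 6, 7}
Tree: B1–B2, B2–B3, B3–B4, B4–B5, B5–B6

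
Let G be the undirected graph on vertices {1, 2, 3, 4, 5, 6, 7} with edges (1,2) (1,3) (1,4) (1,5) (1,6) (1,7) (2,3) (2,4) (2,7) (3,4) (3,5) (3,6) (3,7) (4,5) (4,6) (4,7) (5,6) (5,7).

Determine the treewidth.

A width-4 tree decomposition is:
Bags: B1 = {1, 3, 4, 5, 7}  B2 = {1, 3, 4, 5, 6}  B3 = {1, 2, 3, 4, 7}
Tree: B1–B2, B1–B3
Every bag has size at most 5, so the width is 5 − 1 = 4 and tw(G) ≤ 4. Conversely, {1, 2, 3, 4, 7} is a clique of size 5, and the vertices of any clique must share a bag in every tree decomposition; so some bag has ≥ 5 vertices and tw(G) ≥ 4. Combining the bounds, tw(G) = 4.

4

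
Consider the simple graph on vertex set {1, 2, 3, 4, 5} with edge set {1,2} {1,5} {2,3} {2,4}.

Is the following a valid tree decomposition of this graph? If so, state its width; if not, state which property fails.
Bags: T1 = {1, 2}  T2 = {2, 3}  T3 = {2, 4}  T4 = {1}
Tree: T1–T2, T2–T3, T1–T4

A tree decomposition must satisfy three properties: every vertex lies in some bag; for every edge, both endpoints lie together in some bag; and for every vertex, the bags containing it form a connected subtree. Here vertex 5 appears in no bag, so the decomposition is invalid.

No — vertex 5 appears in no bag.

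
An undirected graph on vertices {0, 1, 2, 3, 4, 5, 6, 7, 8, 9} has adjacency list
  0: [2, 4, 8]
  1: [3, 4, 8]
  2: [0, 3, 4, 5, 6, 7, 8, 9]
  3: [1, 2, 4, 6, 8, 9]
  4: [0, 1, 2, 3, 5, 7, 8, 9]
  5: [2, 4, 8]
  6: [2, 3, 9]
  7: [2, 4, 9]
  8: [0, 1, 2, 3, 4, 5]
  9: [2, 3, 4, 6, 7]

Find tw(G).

3

A width-3 tree decomposition is:
Bags: B1 = {2, 4, 7, 9}  B2 = {2, 3, 4, 9}  B3 = {2, 3, 6, 9}  B4 = {2, 3, 4, 8}  B5 = {2, 4, 5, 8}  B6 = {0, 2, 4, 8}  B7 = {1, 3, 4, 8}
Tree: B1–B2, B2–B3, B2–B4, B4–B5, B5–B6, B4–B7
The largest bag has 4 vertices, giving width 3; this decomposition certifies tw(G) ≤ 3. For the lower bound, the 4 vertices {1, 3, 4, 8} are pairwise adjacent, and any tree decomposition puts a clique entirely inside one bag — forcing width ≥ 3. The upper and lower bounds meet at 3, so that is the treewidth.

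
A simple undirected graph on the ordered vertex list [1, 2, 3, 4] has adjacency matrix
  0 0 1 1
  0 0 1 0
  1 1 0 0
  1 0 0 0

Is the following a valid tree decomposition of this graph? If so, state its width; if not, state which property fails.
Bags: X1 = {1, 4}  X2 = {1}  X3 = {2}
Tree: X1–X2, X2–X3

No — vertex 3 appears in no bag.

A tree decomposition must satisfy three properties: every vertex lies in some bag; for every edge, both endpoints lie together in some bag; and for every vertex, the bags containing it form a connected subtree. Here vertex 3 appears in no bag, so the decomposition is invalid.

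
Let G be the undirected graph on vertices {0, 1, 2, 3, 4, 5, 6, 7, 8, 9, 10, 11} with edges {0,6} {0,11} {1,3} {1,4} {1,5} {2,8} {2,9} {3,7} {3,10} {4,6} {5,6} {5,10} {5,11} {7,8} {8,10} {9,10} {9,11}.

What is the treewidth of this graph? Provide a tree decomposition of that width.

The largest bag has 4 vertices, giving width 3; this decomposition certifies tw(G) ≤ 3. For the lower bound: the 4 vertex sets {0,4,6}, {1}, {5}, {3,9,10,11} are disjoint, each induces a connected subgraph, and every pair is joined by at least one edge of G. Contracting each set to a single vertex therefore yields K_{4} as a minor, and since treewidth is minor-monotone, tw(G) ≥ tw(K_{4}) = 3. Therefore the treewidth is 3.

Treewidth 3.
One optimal decomposition is:
Bags: B1 = {0, 1, 4, 6}  B2 = {0, 1, 5, 6}  B3 = {0, 1, 5, 11}  B4 = {1, 3, 5, 11}  B5 = {3, 5, 10, 11}  B6 = {3, 9, 10, 11}  B7 = {3, 7, 9, 10}  B8 = {7, 8, 9, 10}  B9 = {2, 7, 8, 9}
Tree: B1–B2, B2–B3, B3–B4, B4–B5, B5–B6, B6–B7, B7–B8, B8–B9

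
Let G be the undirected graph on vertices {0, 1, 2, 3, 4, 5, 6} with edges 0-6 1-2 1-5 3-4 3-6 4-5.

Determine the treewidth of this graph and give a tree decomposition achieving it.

Treewidth 1.
Bags: B1 = {0, 6}  B2 = {3, 6}  B3 = {3, 4}  B4 = {4, 5}  B5 = {1, 5}  B6 = {1, 2}
Tree: B1–B2, B2–B3, B3–B4, B4–B5, B5–B6

Each bag holds 2 vertices, so the decomposition has width 1, which upper-bounds the treewidth. G has an edge, so its treewidth is at least 1. Hence tw(G) = 1 exactly.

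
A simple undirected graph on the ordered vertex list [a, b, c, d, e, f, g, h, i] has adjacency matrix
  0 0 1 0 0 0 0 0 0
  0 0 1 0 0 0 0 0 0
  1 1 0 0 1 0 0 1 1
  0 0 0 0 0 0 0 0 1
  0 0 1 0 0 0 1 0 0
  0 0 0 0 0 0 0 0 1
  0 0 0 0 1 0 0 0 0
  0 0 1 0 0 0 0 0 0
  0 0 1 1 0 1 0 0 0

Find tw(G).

1

A width-1 tree decomposition is:
Bags: B1 = {a, c}  B2 = {b, c}  B3 = {c, i}  B4 = {c, h}  B5 = {c, e}  B6 = {f, i}  B7 = {e, g}  B8 = {d, i}
Tree: B1–B2, B1–B3, B2–B4, B2–B5, B3–B6, B5–B7, B6–B8
Every bag has size at most 2, so the width is 2 − 1 = 1 and tw(G) ≤ 1. G has an edge, so its treewidth is at least 1. The upper and lower bounds meet at 1, so that is the treewidth.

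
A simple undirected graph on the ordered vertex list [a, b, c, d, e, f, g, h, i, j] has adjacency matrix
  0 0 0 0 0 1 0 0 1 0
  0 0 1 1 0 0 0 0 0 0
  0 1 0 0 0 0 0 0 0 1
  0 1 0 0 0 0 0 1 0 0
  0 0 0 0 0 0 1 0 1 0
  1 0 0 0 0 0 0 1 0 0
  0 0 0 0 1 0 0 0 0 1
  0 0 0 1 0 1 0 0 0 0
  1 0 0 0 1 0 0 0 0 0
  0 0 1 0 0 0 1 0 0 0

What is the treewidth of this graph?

2

A width-2 tree decomposition is:
Bags: B1 = {a, f, h}  B2 = {a, d, h}  B3 = {a, b, d}  B4 = {a, b, c}  B5 = {a, c, j}  B6 = {a, g, j}  B7 = {a, e, g}  B8 = {a, e, i}
Tree: B1–B2, B2–B3, B3–B4, B4–B5, B5–B6, B6–B7, B7–B8
Each bag holds 3 vertices, so the decomposition has width 2, which upper-bounds the treewidth. For the lower bound, G contains the cycle a–f–h–d–b–c–j–g–e–i–a, so G is not a forest; only forests have treewidth ≤ 1, hence tw(G) ≥ 2. Hence tw(G) = 2 exactly.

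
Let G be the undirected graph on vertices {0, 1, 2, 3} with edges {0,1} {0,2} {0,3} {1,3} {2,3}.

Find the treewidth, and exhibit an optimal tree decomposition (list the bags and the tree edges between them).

The largest bag has 3 vertices, giving width 2; this decomposition certifies tw(G) ≤ 2. Conversely, {0, 1, 3} is a clique of size 3, and the vertices of any clique must share a bag in every tree decomposition; so some bag has ≥ 3 vertices and tw(G) ≥ 2. The upper and lower bounds meet at 2, so that is the treewidth.

Treewidth 2.
One such decomposition:
Bags: B1 = {0, 2, 3}  B2 = {0, 1, 3}
Tree: B1–B2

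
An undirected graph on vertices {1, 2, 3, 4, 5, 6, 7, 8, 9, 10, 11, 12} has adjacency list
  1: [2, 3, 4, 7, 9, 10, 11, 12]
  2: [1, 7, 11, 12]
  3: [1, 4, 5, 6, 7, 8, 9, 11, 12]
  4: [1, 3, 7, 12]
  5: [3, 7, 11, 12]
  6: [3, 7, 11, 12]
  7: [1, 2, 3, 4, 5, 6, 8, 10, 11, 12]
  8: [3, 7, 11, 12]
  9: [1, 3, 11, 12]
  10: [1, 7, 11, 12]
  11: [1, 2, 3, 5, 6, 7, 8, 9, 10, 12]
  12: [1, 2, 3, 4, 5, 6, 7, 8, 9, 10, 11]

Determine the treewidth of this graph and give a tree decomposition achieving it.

Treewidth 4.
One optimal decomposition is:
Bags: B1 = {3, 6, 7, 11, 12}  B2 = {1, 3, 7, 11, 12}  B3 = {1, 3, 9, 11, 12}  B4 = {1, 2, 7, 11, 12}  B5 = {1, 7, 10, 11, 12}  B6 = {3, 7, 8, 11, 12}  B7 = {3, 5, 7, 11, 12}  B8 = {1, 3, 4, 7, 12}
Tree: B1–B2, B2–B3, B2–B4, B2–B5, B2–B6, B2–B7, B2–B8

Every bag has size at most 5, so the width is 5 − 1 = 4 and tw(G) ≤ 4. On the other hand G contains the 5-clique {1, 3, 9, 11, 12}. A clique must lie in a single bag of any decomposition, so no decomposition can have width below 4. Therefore the treewidth is 4.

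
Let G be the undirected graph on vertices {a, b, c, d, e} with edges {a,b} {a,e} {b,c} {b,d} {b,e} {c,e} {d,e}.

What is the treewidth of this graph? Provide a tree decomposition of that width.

Every bag has size at most 3, so the width is 3 − 1 = 2 and tw(G) ≤ 2. Conversely, {b, d, e} is a clique of size 3, and the vertices of any clique must share a bag in every tree decomposition; so some bag has ≥ 3 vertices and tw(G) ≥ 2. The upper and lower bounds meet at 2, so that is the treewidth.

Treewidth 2.
One optimal decomposition is:
Bags: B1 = {b, c, e}  B2 = {a, b, e}  B3 = {b, d, e}
Tree: B1–B2, B1–B3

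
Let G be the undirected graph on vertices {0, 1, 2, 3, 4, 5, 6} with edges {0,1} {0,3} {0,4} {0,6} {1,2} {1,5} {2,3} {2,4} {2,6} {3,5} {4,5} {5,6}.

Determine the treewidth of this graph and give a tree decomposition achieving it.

Treewidth 3.
Bags: B1 = {0, 2, 3, 5}  B2 = {0, 1, 2, 5}  B3 = {0, 2, 5, 6}  B4 = {0, 2, 4, 5}
Tree: B1–B2, B2–B3, B3–B4

The largest bag has 4 vertices, giving width 3; this decomposition certifies tw(G) ≤ 3. For the lower bound: the 4 vertex sets {0,3}, {1,2}, {5}, {6} are disjoint, each induces a connected subgraph, and every pair is joined by at least one edge of G. Contracting each set to a single vertex therefore yields K_{4} as a minor, and since treewidth is minor-monotone, tw(G) ≥ tw(K_{4}) = 3. Therefore the treewidth is 3.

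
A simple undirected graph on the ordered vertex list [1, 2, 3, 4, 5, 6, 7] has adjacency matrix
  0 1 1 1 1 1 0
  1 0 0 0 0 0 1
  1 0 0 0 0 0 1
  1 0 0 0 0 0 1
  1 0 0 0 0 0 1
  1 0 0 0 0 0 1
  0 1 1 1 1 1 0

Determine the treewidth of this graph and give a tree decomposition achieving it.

The largest bag has 3 vertices, giving width 2; this decomposition certifies tw(G) ≤ 2. For the lower bound, G contains the cycle 1–3–7–4–1, so G is not a forest; only forests have treewidth ≤ 1, hence tw(G) ≥ 2. The upper and lower bounds meet at 2, so that is the treewidth.

Treewidth 2.
One such decomposition:
Bags: B1 = {1, 3, 7}  B2 = {1, 4, 7}  B3 = {1, 5, 7}  B4 = {1, 2, 7}  B5 = {1, 6, 7}
Tree: B1–B2, B2–B3, B3–B4, B4–B5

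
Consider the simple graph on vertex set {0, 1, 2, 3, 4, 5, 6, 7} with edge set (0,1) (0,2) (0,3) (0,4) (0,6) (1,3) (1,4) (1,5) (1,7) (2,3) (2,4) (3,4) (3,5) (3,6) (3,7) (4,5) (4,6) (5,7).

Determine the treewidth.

A width-3 tree decomposition is:
Bags: B1 = {0, 2, 3, 4}  B2 = {0, 1, 3, 4}  B3 = {0, 3, 4, 6}  B4 = {1, 3, 4, 5}  B5 = {1, 3, 5, 7}
Tree: B1–B2, B2–B3, B2–B4, B4–B5
The largest bag has 4 vertices, giving width 3; this decomposition certifies tw(G) ≤ 3. On the other hand G contains the 4-clique {0, 1, 3, 4}. A clique must lie in a single bag of any decomposition, so no decomposition can have width below 3. The upper and lower bounds meet at 3, so that is the treewidth.

3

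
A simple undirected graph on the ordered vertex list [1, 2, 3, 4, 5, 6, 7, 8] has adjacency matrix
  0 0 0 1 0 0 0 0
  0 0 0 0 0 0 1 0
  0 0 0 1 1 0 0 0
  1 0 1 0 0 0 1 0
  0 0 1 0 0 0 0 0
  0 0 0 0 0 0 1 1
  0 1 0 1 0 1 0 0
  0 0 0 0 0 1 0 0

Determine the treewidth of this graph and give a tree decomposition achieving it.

Treewidth 1.
One optimal decomposition is:
Bags: B1 = {4, 7}  B2 = {2, 7}  B3 = {6, 7}  B4 = {3, 4}  B5 = {3, 5}  B6 = {6, 8}  B7 = {1, 4}
Tree: B1–B2, B1–B3, B1–B4, B4–B5, B3–B6, B4–B7

The largest bag has 2 vertices, giving width 1; this decomposition certifies tw(G) ≤ 1. G has an edge, so its treewidth is at least 1. Therefore the treewidth is 1.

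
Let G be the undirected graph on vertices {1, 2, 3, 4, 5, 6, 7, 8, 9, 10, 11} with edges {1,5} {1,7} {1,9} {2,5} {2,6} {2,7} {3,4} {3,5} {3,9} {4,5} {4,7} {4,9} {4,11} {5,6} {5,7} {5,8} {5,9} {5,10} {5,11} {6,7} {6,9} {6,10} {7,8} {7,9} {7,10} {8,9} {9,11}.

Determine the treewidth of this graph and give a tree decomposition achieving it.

Treewidth 3.
Bags: B1 = {4, 5, 7, 9}  B2 = {5, 6, 7, 9}  B3 = {2, 5, 6, 7}  B4 = {1, 5, 7, 9}  B5 = {3, 4, 5, 9}  B6 = {5, 7, 8, 9}  B7 = {5, 6, 7, 10}  B8 = {4, 5, 9, 11}
Tree: B1–B2, B2–B3, B1–B4, B1–B5, B4–B6, B3–B7, B1–B8

Each bag holds 4 vertices, so the decomposition has width 3, which upper-bounds the treewidth. Conversely, {4, 5, 9, 11} is a clique of size 4, and the vertices of any clique must share a bag in every tree decomposition; so some bag has ≥ 4 vertices and tw(G) ≥ 3. Combining the bounds, tw(G) = 3.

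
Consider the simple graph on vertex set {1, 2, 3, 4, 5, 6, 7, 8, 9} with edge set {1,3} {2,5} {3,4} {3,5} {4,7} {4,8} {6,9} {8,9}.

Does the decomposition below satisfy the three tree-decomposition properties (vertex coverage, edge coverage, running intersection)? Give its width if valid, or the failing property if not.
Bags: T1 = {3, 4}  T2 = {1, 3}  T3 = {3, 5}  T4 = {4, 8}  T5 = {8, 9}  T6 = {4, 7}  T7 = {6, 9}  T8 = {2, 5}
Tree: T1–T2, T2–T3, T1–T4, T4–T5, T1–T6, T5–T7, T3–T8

Yes; width 1.

Every vertex of G appears in some bag (union = {1, 2, 3, 4, 5, 6, 7, 8, 9}); every edge is covered by a bag; and for each vertex v the set of bags containing v is connected in the bag tree. The decomposition is therefore valid. The largest bag has 2 vertices, so the width is 1.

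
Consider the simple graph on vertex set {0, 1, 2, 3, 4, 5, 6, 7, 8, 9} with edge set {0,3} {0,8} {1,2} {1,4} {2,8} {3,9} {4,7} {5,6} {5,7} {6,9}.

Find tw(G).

A width-2 tree decomposition is:
Bags: B1 = {1, 2, 4}  B2 = {2, 4, 8}  B3 = {0, 4, 8}  B4 = {0, 3, 4}  B5 = {3, 4, 9}  B6 = {4, 6, 9}  B7 = {4, 5, 6}  B8 = {4, 5, 7}
Tree: B1–B2, B2–B3, B3–B4, B4–B5, B5–B6, B6–B7, B7–B8
The largest bag has 3 vertices, giving width 2; this decomposition certifies tw(G) ≤ 2. The edges 4–1–2–8–0–3–9–6–5–7–4 form a cycle, so G is not a tree and its treewidth is at least 2. Combining the bounds, tw(G) = 2.

2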